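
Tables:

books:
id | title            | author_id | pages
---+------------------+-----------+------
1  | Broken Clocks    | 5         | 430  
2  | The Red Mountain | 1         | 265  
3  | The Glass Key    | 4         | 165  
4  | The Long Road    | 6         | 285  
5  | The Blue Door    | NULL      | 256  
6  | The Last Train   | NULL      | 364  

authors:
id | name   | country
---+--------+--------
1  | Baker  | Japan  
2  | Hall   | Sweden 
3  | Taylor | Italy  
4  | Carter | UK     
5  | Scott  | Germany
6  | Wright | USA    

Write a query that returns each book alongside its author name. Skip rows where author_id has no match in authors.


INNER JOIN keeps only books rows whose author_id matches an id in authors. Walk through each book:
  - book 1 (Broken Clocks): author_id=5 -> matches Scott
  - book 2 (The Red Mountain): author_id=1 -> matches Baker
  - book 3 (The Glass Key): author_id=4 -> matches Carter
  - book 4 (The Long Road): author_id=6 -> matches Wright
  - book 5 (The Blue Door): author_id=NULL, no match -> dropped
  - book 6 (The Last Train): author_id=NULL, no match -> dropped
So 2 of 6 rows are dropped.

SQL:
SELECT a.title, b.name AS author
FROM books a
INNER JOIN authors b ON a.author_id = b.id

Result:
title            | author
-----------------+-------
Broken Clocks    | Scott 
The Red Mountain | Baker 
The Glass Key    | Carter
The Long Road    | Wright


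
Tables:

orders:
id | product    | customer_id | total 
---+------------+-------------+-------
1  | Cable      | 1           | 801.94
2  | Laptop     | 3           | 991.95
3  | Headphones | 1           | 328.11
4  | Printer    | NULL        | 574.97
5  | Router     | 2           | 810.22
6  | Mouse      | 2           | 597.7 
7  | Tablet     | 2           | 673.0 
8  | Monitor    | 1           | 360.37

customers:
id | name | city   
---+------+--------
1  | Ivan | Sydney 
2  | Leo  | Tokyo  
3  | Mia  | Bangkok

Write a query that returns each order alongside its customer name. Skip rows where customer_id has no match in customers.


INNER JOIN keeps only orders rows whose customer_id matches an id in customers. Walk through each order:
  - order 1 (Cable): customer_id=1 -> matches Ivan
  - order 2 (Laptop): customer_id=3 -> matches Mia
  - order 3 (Headphones): customer_id=1 -> matches Ivan
  - order 4 (Printer): customer_id=NULL, no match -> dropped
  - order 5 (Router): customer_id=2 -> matches Leo
  - order 6 (Mouse): customer_id=2 -> matches Leo
  - order 7 (Tablet): customer_id=2 -> matches Leo
  - order 8 (Monitor): customer_id=1 -> matches Ivan
So 1 of 8 rows is dropped.

SQL:
SELECT a.product, b.name AS customer
FROM orders a
INNER JOIN customers b ON a.customer_id = b.id

Result:
product    | customer
-----------+---------
Cable      | Ivan    
Laptop     | Mia     
Headphones | Ivan    
Router     | Leo     
Mouse      | Leo     
Tablet     | Leo     
Monitor    | Ivan    


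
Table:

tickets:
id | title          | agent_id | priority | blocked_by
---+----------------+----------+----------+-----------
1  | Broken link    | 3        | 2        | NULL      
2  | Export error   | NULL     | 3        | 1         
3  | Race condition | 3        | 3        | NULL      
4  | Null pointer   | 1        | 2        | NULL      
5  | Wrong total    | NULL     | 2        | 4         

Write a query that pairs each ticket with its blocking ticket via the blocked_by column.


This is a self-join: tickets is joined to a second copy of itself, matching each row's blocked_by to another row's id. Use LEFT JOIN so rows with blocked_by=NULL are kept.
  - ticket 1 (Broken link): blocked_by=NULL -> NULL
  - ticket 2 (Export error): blocked_by=1 -> Broken link
  - ticket 3 (Race condition): blocked_by=NULL -> NULL
  - ticket 4 (Null pointer): blocked_by=NULL -> NULL
  - ticket 5 (Wrong total): blocked_by=4 -> Null pointer

SQL:
SELECT a.title AS item, b.title AS blocked_by
FROM tickets a
LEFT JOIN tickets b ON a.blocked_by = b.id

Result:
item           | blocked_by  
---------------+-------------
Broken link    | NULL        
Export error   | Broken link 
Race condition | NULL        
Null pointer   | NULL        
Wrong total    | Null pointer


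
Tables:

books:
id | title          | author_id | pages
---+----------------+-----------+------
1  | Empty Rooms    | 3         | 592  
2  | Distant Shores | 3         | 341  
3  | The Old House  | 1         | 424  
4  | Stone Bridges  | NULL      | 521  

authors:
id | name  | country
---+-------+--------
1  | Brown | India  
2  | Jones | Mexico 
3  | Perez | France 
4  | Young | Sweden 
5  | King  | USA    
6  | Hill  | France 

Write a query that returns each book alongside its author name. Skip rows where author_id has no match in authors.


INNER JOIN keeps only books rows whose author_id matches an id in authors. Walk through each book:
  - book 1 (Empty Rooms): author_id=3 -> matches Perez
  - book 2 (Distant Shores): author_id=3 -> matches Perez
  - book 3 (The Old House): author_id=1 -> matches Brown
  - book 4 (Stone Bridges): author_id=NULL, no match -> dropped
So 1 of 4 rows is dropped.

SQL:
SELECT a.title, b.name AS author
FROM books a
INNER JOIN authors b ON a.author_id = b.id

Result:
title          | author
---------------+-------
Empty Rooms    | Perez 
Distant Shores | Perez 
The Old House  | Brown 


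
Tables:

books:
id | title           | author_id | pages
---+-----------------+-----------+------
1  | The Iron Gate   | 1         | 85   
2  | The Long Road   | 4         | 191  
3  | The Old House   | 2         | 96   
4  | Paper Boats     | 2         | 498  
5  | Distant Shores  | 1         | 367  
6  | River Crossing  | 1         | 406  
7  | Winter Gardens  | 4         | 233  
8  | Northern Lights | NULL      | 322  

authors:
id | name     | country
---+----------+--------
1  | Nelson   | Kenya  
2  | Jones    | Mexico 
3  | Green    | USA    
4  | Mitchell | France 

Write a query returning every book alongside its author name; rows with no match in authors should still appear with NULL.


LEFT JOIN keeps every row from books (the left table); where author_id has no match in authors, the author columns become NULL. Walk through each book:
  - book 1 (The Iron Gate): author_id=1 -> matches Nelson
  - book 2 (The Long Road): author_id=4 -> matches Mitchell
  - book 3 (The Old House): author_id=2 -> matches Jones
  - book 4 (Paper Boats): author_id=2 -> matches Jones
  - book 5 (Distant Shores): author_id=1 -> matches Nelson
  - book 6 (River Crossing): author_id=1 -> matches Nelson
  - book 7 (Winter Gardens): author_id=4 -> matches Mitchell
  - book 8 (Northern Lights): author_id=NULL, no match -> kept with NULL
All 8 rows appear; 1 has NULL author.

SQL:
SELECT a.title, b.name AS author
FROM books a
LEFT JOIN authors b ON a.author_id = b.id

Result:
title           | author  
----------------+---------
The Iron Gate   | Nelson  
The Long Road   | Mitchell
The Old House   | Jones   
Paper Boats     | Jones   
Distant Shores  | Nelson  
River Crossing  | Nelson  
Winter Gardens  | Mitchell
Northern Lights | NULL    


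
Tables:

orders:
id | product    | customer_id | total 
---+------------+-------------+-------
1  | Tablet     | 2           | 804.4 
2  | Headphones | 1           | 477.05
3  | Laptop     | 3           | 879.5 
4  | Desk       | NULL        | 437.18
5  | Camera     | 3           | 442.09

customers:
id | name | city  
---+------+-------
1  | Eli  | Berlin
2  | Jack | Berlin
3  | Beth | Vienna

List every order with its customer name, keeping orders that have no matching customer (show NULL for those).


LEFT JOIN keeps every row from orders (the left table); where customer_id has no match in customers, the customer columns become NULL. Walk through each order:
  - order 1 (Tablet): customer_id=2 -> matches Jack
  - order 2 (Headphones): customer_id=1 -> matches Eli
  - order 3 (Laptop): customer_id=3 -> matches Beth
  - order 4 (Desk): customer_id=NULL, no match -> kept with NULL
  - order 5 (Camera): customer_id=3 -> matches Beth
All 5 rows appear; 1 has NULL customer.

SQL:
SELECT a.product, b.name AS customer
FROM orders a
LEFT JOIN customers b ON a.customer_id = b.id

Result:
product    | customer
-----------+---------
Tablet     | Jack    
Headphones | Eli     
Laptop     | Beth    
Desk       | NULL    
Camera     | Beth    


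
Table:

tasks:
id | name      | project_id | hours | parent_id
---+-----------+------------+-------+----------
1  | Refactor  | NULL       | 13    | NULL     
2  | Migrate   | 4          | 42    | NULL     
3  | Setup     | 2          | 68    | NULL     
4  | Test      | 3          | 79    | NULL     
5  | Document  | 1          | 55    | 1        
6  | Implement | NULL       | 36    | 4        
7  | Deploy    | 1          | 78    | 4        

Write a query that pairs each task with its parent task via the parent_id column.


This is a self-join: tasks is joined to a second copy of itself, matching each row's parent_id to another row's id. Use LEFT JOIN so rows with parent_id=NULL are kept.
  - task 1 (Refactor): parent_id=NULL -> NULL
  - task 2 (Migrate): parent_id=NULL -> NULL
  - task 3 (Setup): parent_id=NULL -> NULL
  - task 4 (Test): parent_id=NULL -> NULL
  - task 5 (Document): parent_id=1 -> Refactor
  - task 6 (Implement): parent_id=4 -> Test
  - task 7 (Deploy): parent_id=4 -> Test

SQL:
SELECT a.name AS item, b.name AS parent
FROM tasks a
LEFT JOIN tasks b ON a.parent_id = b.id

Result:
item      | parent  
----------+---------
Refactor  | NULL    
Migrate   | NULL    
Setup     | NULL    
Test      | NULL    
Document  | Refactor
Implement | Test    
Deploy    | Test    


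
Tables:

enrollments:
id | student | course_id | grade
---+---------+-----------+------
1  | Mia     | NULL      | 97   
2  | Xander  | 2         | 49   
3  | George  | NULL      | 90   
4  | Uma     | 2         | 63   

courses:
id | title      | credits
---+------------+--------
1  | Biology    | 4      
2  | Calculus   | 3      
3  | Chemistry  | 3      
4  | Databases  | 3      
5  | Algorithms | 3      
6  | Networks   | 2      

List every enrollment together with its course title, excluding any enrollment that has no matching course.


INNER JOIN keeps only enrollments rows whose course_id matches an id in courses. Walk through each enrollment:
  - enrollment 1 (Mia): course_id=NULL, no match -> dropped
  - enrollment 2 (Xander): course_id=2 -> matches Calculus
  - enrollment 3 (George): course_id=NULL, no match -> dropped
  - enrollment 4 (Uma): course_id=2 -> matches Calculus
So 2 of 4 rows are dropped.

SQL:
SELECT a.student, b.title AS course
FROM enrollments a
INNER JOIN courses b ON a.course_id = b.id

Result:
student | course  
--------+---------
Xander  | Calculus
Uma     | Calculus


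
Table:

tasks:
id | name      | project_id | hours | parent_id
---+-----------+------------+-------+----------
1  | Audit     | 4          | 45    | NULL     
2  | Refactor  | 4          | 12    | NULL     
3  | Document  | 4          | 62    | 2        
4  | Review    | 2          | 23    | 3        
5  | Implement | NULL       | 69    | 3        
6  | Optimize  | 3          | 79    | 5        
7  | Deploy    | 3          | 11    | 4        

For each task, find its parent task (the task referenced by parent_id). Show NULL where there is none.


This is a self-join: tasks is joined to a second copy of itself, matching each row's parent_id to another row's id. Use LEFT JOIN so rows with parent_id=NULL are kept.
  - task 1 (Audit): parent_id=NULL -> NULL
  - task 2 (Refactor): parent_id=NULL -> NULL
  - task 3 (Document): parent_id=2 -> Refactor
  - task 4 (Review): parent_id=3 -> Document
  - task 5 (Implement): parent_id=3 -> Document
  - task 6 (Optimize): parent_id=5 -> Implement
  - task 7 (Deploy): parent_id=4 -> Review

SQL:
SELECT a.name AS item, b.name AS parent
FROM tasks a
LEFT JOIN tasks b ON a.parent_id = b.id

Result:
item      | parent   
----------+----------
Audit     | NULL     
Refactor  | NULL     
Document  | Refactor 
Review    | Document 
Implement | Document 
Optimize  | Implement
Deploy    | Review   


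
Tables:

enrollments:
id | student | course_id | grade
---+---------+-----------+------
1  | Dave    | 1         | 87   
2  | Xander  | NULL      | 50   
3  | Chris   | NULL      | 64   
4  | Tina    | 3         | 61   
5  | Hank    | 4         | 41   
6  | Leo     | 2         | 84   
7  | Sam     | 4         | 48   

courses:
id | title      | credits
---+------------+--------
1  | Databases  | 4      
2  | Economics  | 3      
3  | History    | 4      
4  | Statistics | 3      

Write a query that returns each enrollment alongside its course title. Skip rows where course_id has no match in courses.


INNER JOIN keeps only enrollments rows whose course_id matches an id in courses. Walk through each enrollment:
  - enrollment 1 (Dave): course_id=1 -> matches Databases
  - enrollment 2 (Xander): course_id=NULL, no match -> dropped
  - enrollment 3 (Chris): course_id=NULL, no match -> dropped
  - enrollment 4 (Tina): course_id=3 -> matches History
  - enrollment 5 (Hank): course_id=4 -> matches Statistics
  - enrollment 6 (Leo): course_id=2 -> matches Economics
  - enrollment 7 (Sam): course_id=4 -> matches Statistics
So 2 of 7 rows are dropped.

SQL:
SELECT a.student, b.title AS course
FROM enrollments a
INNER JOIN courses b ON a.course_id = b.id

Result:
student | course    
--------+-----------
Dave    | Databases 
Tina    | History   
Hank    | Statistics
Leo     | Economics 
Sam     | Statistics


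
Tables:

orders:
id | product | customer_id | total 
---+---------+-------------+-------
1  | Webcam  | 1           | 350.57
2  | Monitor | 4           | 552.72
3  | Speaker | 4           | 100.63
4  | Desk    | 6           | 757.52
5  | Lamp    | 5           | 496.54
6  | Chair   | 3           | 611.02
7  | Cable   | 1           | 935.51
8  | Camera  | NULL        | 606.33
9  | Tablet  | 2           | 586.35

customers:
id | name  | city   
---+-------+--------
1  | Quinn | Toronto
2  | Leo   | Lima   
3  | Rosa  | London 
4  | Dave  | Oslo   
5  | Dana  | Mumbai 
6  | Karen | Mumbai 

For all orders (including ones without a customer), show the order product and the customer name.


LEFT JOIN keeps every row from orders (the left table); where customer_id has no match in customers, the customer columns become NULL. Walk through each order:
  - order 1 (Webcam): customer_id=1 -> matches Quinn
  - order 2 (Monitor): customer_id=4 -> matches Dave
  - order 3 (Speaker): customer_id=4 -> matches Dave
  - order 4 (Desk): customer_id=6 -> matches Karen
  - order 5 (Lamp): customer_id=5 -> matches Dana
  - order 6 (Chair): customer_id=3 -> matches Rosa
  - order 7 (Cable): customer_id=1 -> matches Quinn
  - order 8 (Camera): customer_id=NULL, no match -> kept with NULL
  - order 9 (Tablet): customer_id=2 -> matches Leo
All 9 rows appear; 1 has NULL customer.

SQL:
SELECT a.product, b.name AS customer
FROM orders a
LEFT JOIN customers b ON a.customer_id = b.id

Result:
product | customer
--------+---------
Webcam  | Quinn   
Monitor | Dave    
Speaker | Dave    
Desk    | Karen   
Lamp    | Dana    
Chair   | Rosa    
Cable   | Quinn   
Camera  | NULL    
Tablet  | Leo     


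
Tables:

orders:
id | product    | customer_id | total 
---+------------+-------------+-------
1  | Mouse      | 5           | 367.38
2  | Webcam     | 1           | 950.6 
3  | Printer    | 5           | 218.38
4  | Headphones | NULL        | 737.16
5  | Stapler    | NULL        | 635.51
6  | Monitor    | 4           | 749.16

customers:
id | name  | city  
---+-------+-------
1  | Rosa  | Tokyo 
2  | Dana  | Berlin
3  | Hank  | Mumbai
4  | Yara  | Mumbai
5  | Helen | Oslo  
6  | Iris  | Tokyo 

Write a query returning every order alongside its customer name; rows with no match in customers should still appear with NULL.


LEFT JOIN keeps every row from orders (the left table); where customer_id has no match in customers, the customer columns become NULL. Walk through each order:
  - order 1 (Mouse): customer_id=5 -> matches Helen
  - order 2 (Webcam): customer_id=1 -> matches Rosa
  - order 3 (Printer): customer_id=5 -> matches Helen
  - order 4 (Headphones): customer_id=NULL, no match -> kept with NULL
  - order 5 (Stapler): customer_id=NULL, no match -> kept with NULL
  - order 6 (Monitor): customer_id=4 -> matches Yara
All 6 rows appear; 2 have NULL customer.

SQL:
SELECT a.product, b.name AS customer
FROM orders a
LEFT JOIN customers b ON a.customer_id = b.id

Result:
product    | customer
-----------+---------
Mouse      | Helen   
Webcam     | Rosa    
Printer    | Helen   
Headphones | NULL    
Stapler    | NULL    
Monitor    | Yara    


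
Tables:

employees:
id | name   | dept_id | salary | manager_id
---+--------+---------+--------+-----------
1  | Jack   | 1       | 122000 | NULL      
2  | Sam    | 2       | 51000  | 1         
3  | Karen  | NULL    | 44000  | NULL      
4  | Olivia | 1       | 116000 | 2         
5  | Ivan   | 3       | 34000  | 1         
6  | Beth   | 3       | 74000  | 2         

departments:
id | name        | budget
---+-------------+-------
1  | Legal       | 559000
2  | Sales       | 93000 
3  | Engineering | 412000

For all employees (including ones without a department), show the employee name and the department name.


LEFT JOIN keeps every row from employees (the left table); where dept_id has no match in departments, the department columns become NULL. Walk through each employee:
  - employee 1 (Jack): dept_id=1 -> matches Legal
  - employee 2 (Sam): dept_id=2 -> matches Sales
  - employee 3 (Karen): dept_id=NULL, no match -> kept with NULL
  - employee 4 (Olivia): dept_id=1 -> matches Legal
  - employee 5 (Ivan): dept_id=3 -> matches Engineering
  - employee 6 (Beth): dept_id=3 -> matches Engineering
All 6 rows appear; 1 has NULL department.

SQL:
SELECT a.name, b.name AS department
FROM employees a
LEFT JOIN departments b ON a.dept_id = b.id

Result:
name   | department 
-------+------------
Jack   | Legal      
Sam    | Sales      
Karen  | NULL       
Olivia | Legal      
Ivan   | Engineering
Beth   | Engineering


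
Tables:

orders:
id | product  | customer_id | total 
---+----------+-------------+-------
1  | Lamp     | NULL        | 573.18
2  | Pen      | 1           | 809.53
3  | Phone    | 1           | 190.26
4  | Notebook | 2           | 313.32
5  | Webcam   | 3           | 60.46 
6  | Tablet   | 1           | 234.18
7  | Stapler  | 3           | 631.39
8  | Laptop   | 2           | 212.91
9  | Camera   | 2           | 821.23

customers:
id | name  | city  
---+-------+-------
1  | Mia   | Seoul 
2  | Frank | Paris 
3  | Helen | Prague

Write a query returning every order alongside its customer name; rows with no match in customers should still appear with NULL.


LEFT JOIN keeps every row from orders (the left table); where customer_id has no match in customers, the customer columns become NULL. Walk through each order:
  - order 1 (Lamp): customer_id=NULL, no match -> kept with NULL
  - order 2 (Pen): customer_id=1 -> matches Mia
  - order 3 (Phone): customer_id=1 -> matches Mia
  - order 4 (Notebook): customer_id=2 -> matches Frank
  - order 5 (Webcam): customer_id=3 -> matches Helen
  - order 6 (Tablet): customer_id=1 -> matches Mia
  - order 7 (Stapler): customer_id=3 -> matches Helen
  - order 8 (Laptop): customer_id=2 -> matches Frank
  - order 9 (Camera): customer_id=2 -> matches Frank
All 9 rows appear; 1 has NULL customer.

SQL:
SELECT a.product, b.name AS customer
FROM orders a
LEFT JOIN customers b ON a.customer_id = b.id

Result:
product  | customer
---------+---------
Lamp     | NULL    
Pen      | Mia     
Phone    | Mia     
Notebook | Frank   
Webcam   | Helen   
Tablet   | Mia     
Stapler  | Helen   
Laptop   | Frank   
Camera   | Frank   


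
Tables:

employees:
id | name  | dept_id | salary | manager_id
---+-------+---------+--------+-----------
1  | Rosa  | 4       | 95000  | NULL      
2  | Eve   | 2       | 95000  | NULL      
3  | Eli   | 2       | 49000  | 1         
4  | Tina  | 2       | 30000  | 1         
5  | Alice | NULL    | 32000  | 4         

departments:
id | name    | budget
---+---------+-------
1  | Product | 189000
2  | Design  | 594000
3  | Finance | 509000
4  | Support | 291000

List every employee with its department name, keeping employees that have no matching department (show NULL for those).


LEFT JOIN keeps every row from employees (the left table); where dept_id has no match in departments, the department columns become NULL. Walk through each employee:
  - employee 1 (Rosa): dept_id=4 -> matches Support
  - employee 2 (Eve): dept_id=2 -> matches Design
  - employee 3 (Eli): dept_id=2 -> matches Design
  - employee 4 (Tina): dept_id=2 -> matches Design
  - employee 5 (Alice): dept_id=NULL, no match -> kept with NULL
All 5 rows appear; 1 has NULL department.

SQL:
SELECT a.name, b.name AS department
FROM employees a
LEFT JOIN departments b ON a.dept_id = b.id

Result:
name  | department
------+-----------
Rosa  | Support   
Eve   | Design    
Eli   | Design    
Tina  | Design    
Alice | NULL      


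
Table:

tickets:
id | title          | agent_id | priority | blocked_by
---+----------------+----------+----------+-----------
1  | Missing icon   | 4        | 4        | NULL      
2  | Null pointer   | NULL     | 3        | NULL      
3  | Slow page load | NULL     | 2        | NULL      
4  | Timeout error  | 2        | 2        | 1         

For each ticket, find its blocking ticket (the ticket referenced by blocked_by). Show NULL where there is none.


This is a self-join: tickets is joined to a second copy of itself, matching each row's blocked_by to another row's id. Use LEFT JOIN so rows with blocked_by=NULL are kept.
  - ticket 1 (Missing icon): blocked_by=NULL -> NULL
  - ticket 2 (Null pointer): blocked_by=NULL -> NULL
  - ticket 3 (Slow page load): blocked_by=NULL -> NULL
  - ticket 4 (Timeout error): blocked_by=1 -> Missing icon

SQL:
SELECT a.title AS item, b.title AS blocked_by
FROM tickets a
LEFT JOIN tickets b ON a.blocked_by = b.id

Result:
item           | blocked_by  
---------------+-------------
Missing icon   | NULL        
Null pointer   | NULL        
Slow page load | NULL        
Timeout error  | Missing icon


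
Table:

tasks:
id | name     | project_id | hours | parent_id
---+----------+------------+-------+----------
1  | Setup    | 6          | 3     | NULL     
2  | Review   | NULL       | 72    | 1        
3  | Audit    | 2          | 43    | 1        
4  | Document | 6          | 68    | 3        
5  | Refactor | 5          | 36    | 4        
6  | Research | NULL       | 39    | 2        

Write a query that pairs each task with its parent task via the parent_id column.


This is a self-join: tasks is joined to a second copy of itself, matching each row's parent_id to another row's id. Use LEFT JOIN so rows with parent_id=NULL are kept.
  - task 1 (Setup): parent_id=NULL -> NULL
  - task 2 (Review): parent_id=1 -> Setup
  - task 3 (Audit): parent_id=1 -> Setup
  - task 4 (Document): parent_id=3 -> Audit
  - task 5 (Refactor): parent_id=4 -> Document
  - task 6 (Research): parent_id=2 -> Review

SQL:
SELECT a.name AS item, b.name AS parent
FROM tasks a
LEFT JOIN tasks b ON a.parent_id = b.id

Result:
item     | parent  
---------+---------
Setup    | NULL    
Review   | Setup   
Audit    | Setup   
Document | Audit   
Refactor | Document
Research | Review  


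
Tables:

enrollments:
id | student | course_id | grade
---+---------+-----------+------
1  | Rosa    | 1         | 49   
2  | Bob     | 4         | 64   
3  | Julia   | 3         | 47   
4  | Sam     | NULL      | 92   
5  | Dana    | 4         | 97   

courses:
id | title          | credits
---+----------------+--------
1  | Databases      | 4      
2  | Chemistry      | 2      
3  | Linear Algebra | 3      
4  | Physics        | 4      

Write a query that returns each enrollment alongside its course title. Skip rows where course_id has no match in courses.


INNER JOIN keeps only enrollments rows whose course_id matches an id in courses. Walk through each enrollment:
  - enrollment 1 (Rosa): course_id=1 -> matches Databases
  - enrollment 2 (Bob): course_id=4 -> matches Physics
  - enrollment 3 (Julia): course_id=3 -> matches Linear Algebra
  - enrollment 4 (Sam): course_id=NULL, no match -> dropped
  - enrollment 5 (Dana): course_id=4 -> matches Physics
So 1 of 5 rows is dropped.

SQL:
SELECT a.student, b.title AS course
FROM enrollments a
INNER JOIN courses b ON a.course_id = b.id

Result:
student | course        
--------+---------------
Rosa    | Databases     
Bob     | Physics       
Julia   | Linear Algebra
Dana    | Physics       


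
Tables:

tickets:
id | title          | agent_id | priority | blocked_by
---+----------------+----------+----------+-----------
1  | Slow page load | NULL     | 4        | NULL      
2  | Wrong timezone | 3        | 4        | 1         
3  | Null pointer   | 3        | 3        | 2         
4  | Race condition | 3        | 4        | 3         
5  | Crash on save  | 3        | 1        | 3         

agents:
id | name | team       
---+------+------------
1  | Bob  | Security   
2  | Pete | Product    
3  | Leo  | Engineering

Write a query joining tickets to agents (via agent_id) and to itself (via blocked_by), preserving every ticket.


Two LEFT JOINs from the same base table tickets: one to agents via agent_id, one to tickets itself via blocked_by. Both are LEFT so every ticket is preserved.
Match against agents:
  - ticket 1 (Slow page load): agent_id=NULL, no match -> kept with NULL
  - ticket 2 (Wrong timezone): agent_id=3 -> matches Leo
  - ticket 3 (Null pointer): agent_id=3 -> matches Leo
  - ticket 4 (Race condition): agent_id=3 -> matches Leo
  - ticket 5 (Crash on save): agent_id=3 -> matches Leo
Match against tickets (self):
  - ticket 1 (Slow page load): blocked_by=NULL -> NULL
  - ticket 2 (Wrong timezone): blocked_by=1 -> Slow page load
  - ticket 3 (Null pointer): blocked_by=2 -> Wrong timezone
  - ticket 4 (Race condition): blocked_by=3 -> Null pointer
  - ticket 5 (Crash on save): blocked_by=3 -> Null pointer

SQL:
SELECT a.title, b.name AS agent, c.title AS blocked_by
FROM tickets a
LEFT JOIN agents b ON a.agent_id = b.id
LEFT JOIN tickets c ON a.blocked_by = c.id

Result:
title          | agent | blocked_by    
---------------+-------+---------------
Slow page load | NULL  | NULL          
Wrong timezone | Leo   | Slow page load
Null pointer   | Leo   | Wrong timezone
Race condition | Leo   | Null pointer  
Crash on save  | Leo   | Null pointer  


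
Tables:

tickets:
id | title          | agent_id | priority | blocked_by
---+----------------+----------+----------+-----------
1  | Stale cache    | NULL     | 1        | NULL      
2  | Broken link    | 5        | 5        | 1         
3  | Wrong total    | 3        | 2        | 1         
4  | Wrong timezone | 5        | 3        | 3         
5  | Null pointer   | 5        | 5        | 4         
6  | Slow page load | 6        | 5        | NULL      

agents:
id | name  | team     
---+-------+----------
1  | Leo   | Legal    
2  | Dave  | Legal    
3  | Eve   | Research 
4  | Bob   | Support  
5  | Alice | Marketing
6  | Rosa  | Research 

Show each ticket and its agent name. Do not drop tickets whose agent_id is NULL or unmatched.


LEFT JOIN keeps every row from tickets (the left table); where agent_id has no match in agents, the agent columns become NULL. Walk through each ticket:
  - ticket 1 (Stale cache): agent_id=NULL, no match -> kept with NULL
  - ticket 2 (Broken link): agent_id=5 -> matches Alice
  - ticket 3 (Wrong total): agent_id=3 -> matches Eve
  - ticket 4 (Wrong timezone): agent_id=5 -> matches Alice
  - ticket 5 (Null pointer): agent_id=5 -> matches Alice
  - ticket 6 (Slow page load): agent_id=6 -> matches Rosa
All 6 rows appear; 1 has NULL agent.

SQL:
SELECT a.title, b.name AS agent
FROM tickets a
LEFT JOIN agents b ON a.agent_id = b.id

Result:
title          | agent
---------------+------
Stale cache    | NULL 
Broken link    | Alice
Wrong total    | Eve  
Wrong timezone | Alice
Null pointer   | Alice
Slow page load | Rosa 


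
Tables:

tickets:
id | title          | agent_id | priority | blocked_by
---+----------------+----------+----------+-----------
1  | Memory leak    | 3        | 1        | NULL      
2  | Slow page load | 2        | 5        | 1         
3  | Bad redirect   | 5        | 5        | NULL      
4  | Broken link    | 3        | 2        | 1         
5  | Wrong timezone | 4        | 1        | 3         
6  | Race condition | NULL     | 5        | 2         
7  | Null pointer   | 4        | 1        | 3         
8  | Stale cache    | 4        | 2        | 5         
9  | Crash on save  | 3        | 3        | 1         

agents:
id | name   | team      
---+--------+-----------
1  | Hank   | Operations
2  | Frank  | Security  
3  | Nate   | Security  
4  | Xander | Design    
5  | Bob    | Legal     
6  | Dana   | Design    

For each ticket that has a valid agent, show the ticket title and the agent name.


INNER JOIN keeps only tickets rows whose agent_id matches an id in agents. Walk through each ticket:
  - ticket 1 (Memory leak): agent_id=3 -> matches Nate
  - ticket 2 (Slow page load): agent_id=2 -> matches Frank
  - ticket 3 (Bad redirect): agent_id=5 -> matches Bob
  - ticket 4 (Broken link): agent_id=3 -> matches Nate
  - ticket 5 (Wrong timezone): agent_id=4 -> matches Xander
  - ticket 6 (Race condition): agent_id=NULL, no match -> dropped
  - ticket 7 (Null pointer): agent_id=4 -> matches Xander
  - ticket 8 (Stale cache): agent_id=4 -> matches Xander
  - ticket 9 (Crash on save): agent_id=3 -> matches Nate
So 1 of 9 rows is dropped.

SQL:
SELECT a.title, b.name AS agent
FROM tickets a
INNER JOIN agents b ON a.agent_id = b.id

Result:
title          | agent 
---------------+-------
Memory leak    | Nate  
Slow page load | Frank 
Bad redirect   | Bob   
Broken link    | Nate  
Wrong timezone | Xander
Null pointer   | Xander
Stale cache    | Xander
Crash on save  | Nate  


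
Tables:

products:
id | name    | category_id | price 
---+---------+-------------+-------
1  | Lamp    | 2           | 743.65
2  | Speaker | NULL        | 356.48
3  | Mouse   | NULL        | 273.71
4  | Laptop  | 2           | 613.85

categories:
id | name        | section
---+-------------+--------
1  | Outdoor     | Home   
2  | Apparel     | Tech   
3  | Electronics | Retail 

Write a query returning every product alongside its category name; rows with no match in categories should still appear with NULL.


LEFT JOIN keeps every row from products (the left table); where category_id has no match in categories, the category columns become NULL. Walk through each product:
  - product 1 (Lamp): category_id=2 -> matches Apparel
  - product 2 (Speaker): category_id=NULL, no match -> kept with NULL
  - product 3 (Mouse): category_id=NULL, no match -> kept with NULL
  - product 4 (Laptop): category_id=2 -> matches Apparel
All 4 rows appear; 2 have NULL category.

SQL:
SELECT a.name, b.name AS category
FROM products a
LEFT JOIN categories b ON a.category_id = b.id

Result:
name    | category
--------+---------
Lamp    | Apparel 
Speaker | NULL    
Mouse   | NULL    
Laptop  | Apparel 


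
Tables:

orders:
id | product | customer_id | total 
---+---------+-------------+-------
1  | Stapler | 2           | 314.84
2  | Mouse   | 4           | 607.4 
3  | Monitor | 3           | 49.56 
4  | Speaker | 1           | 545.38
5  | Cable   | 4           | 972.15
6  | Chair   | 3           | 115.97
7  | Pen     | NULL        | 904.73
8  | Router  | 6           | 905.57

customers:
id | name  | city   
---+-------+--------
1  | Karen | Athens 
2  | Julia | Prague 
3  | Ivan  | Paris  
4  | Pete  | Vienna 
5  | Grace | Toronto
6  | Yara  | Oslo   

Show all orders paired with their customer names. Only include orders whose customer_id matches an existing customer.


INNER JOIN keeps only orders rows whose customer_id matches an id in customers. Walk through each order:
  - order 1 (Stapler): customer_id=2 -> matches Julia
  - order 2 (Mouse): customer_id=4 -> matches Pete
  - order 3 (Monitor): customer_id=3 -> matches Ivan
  - order 4 (Speaker): customer_id=1 -> matches Karen
  - order 5 (Cable): customer_id=4 -> matches Pete
  - order 6 (Chair): customer_id=3 -> matches Ivan
  - order 7 (Pen): customer_id=NULL, no match -> dropped
  - order 8 (Router): customer_id=6 -> matches Yara
So 1 of 8 rows is dropped.

SQL:
SELECT a.product, b.name AS customer
FROM orders a
INNER JOIN customers b ON a.customer_id = b.id

Result:
product | customer
--------+---------
Stapler | Julia   
Mouse   | Pete    
Monitor | Ivan    
Speaker | Karen   
Cable   | Pete    
Chair   | Ivan    
Router  | Yara    


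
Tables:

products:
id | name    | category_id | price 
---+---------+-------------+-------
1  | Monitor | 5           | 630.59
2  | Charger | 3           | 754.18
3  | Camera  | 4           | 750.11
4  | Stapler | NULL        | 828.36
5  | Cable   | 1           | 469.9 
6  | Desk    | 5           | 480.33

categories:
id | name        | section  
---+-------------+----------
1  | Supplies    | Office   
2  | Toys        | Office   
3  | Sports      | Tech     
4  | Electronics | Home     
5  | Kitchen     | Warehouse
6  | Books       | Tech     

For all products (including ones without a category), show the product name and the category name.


LEFT JOIN keeps every row from products (the left table); where category_id has no match in categories, the category columns become NULL. Walk through each product:
  - product 1 (Monitor): category_id=5 -> matches Kitchen
  - product 2 (Charger): category_id=3 -> matches Sports
  - product 3 (Camera): category_id=4 -> matches Electronics
  - product 4 (Stapler): category_id=NULL, no match -> kept with NULL
  - product 5 (Cable): category_id=1 -> matches Supplies
  - product 6 (Desk): category_id=5 -> matches Kitchen
All 6 rows appear; 1 has NULL category.

SQL:
SELECT a.name, b.name AS category
FROM products a
LEFT JOIN categories b ON a.category_id = b.id

Result:
name    | category   
--------+------------
Monitor | Kitchen    
Charger | Sports     
Camera  | Electronics
Stapler | NULL       
Cable   | Supplies   
Desk    | Kitchen    


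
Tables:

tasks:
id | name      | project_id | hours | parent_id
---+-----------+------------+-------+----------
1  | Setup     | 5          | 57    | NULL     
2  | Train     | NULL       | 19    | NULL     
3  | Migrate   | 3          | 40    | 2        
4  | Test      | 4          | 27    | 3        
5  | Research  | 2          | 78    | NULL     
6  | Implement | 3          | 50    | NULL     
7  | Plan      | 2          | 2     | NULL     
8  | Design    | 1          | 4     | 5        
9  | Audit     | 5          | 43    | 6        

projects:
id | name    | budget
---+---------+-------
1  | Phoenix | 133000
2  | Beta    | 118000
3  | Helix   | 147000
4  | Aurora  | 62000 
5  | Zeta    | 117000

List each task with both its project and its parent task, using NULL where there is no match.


Two LEFT JOINs from the same base table tasks: one to projects via project_id, one to tasks itself via parent_id. Both are LEFT so every task is preserved.
Match against projects:
  - task 1 (Setup): project_id=5 -> matches Zeta
  - task 2 (Train): project_id=NULL, no match -> kept with NULL
  - task 3 (Migrate): project_id=3 -> matches Helix
  - task 4 (Test): project_id=4 -> matches Aurora
  - task 5 (Research): project_id=2 -> matches Beta
  - task 6 (Implement): project_id=3 -> matches Helix
  - task 7 (Plan): project_id=2 -> matches Beta
  - task 8 (Design): project_id=1 -> matches Phoenix
  - task 9 (Audit): project_id=5 -> matches Zeta
Match against tasks (self):
  - task 1 (Setup): parent_id=NULL -> NULL
  - task 2 (Train): parent_id=NULL -> NULL
  - task 3 (Migrate): parent_id=2 -> Train
  - task 4 (Test): parent_id=3 -> Migrate
  - task 5 (Research): parent_id=NULL -> NULL
  - task 6 (Implement): parent_id=NULL -> NULL
  - task 7 (Plan): parent_id=NULL -> NULL
  - task 8 (Design): parent_id=5 -> Research
  - task 9 (Audit): parent_id=6 -> Implement

SQL:
SELECT a.name, b.name AS project, c.name AS parent
FROM tasks a
LEFT JOIN projects b ON a.project_id = b.id
LEFT JOIN tasks c ON a.parent_id = c.id

Result:
name      | project | parent   
----------+---------+----------
Setup     | Zeta    | NULL     
Train     | NULL    | NULL     
Migrate   | Helix   | Train    
Test      | Aurora  | Migrate  
Research  | Beta    | NULL     
Implement | Helix   | NULL     
Plan      | Beta    | NULL     
Design    | Phoenix | Research 
Audit     | Zeta    | Implement


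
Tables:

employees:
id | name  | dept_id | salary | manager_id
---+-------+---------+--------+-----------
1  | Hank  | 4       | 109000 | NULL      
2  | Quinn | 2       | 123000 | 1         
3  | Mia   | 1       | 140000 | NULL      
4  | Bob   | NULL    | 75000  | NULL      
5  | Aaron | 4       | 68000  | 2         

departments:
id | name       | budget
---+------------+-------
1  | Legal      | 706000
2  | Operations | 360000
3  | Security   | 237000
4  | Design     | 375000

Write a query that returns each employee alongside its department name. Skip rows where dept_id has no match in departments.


INNER JOIN keeps only employees rows whose dept_id matches an id in departments. Walk through each employee:
  - employee 1 (Hank): dept_id=4 -> matches Design
  - employee 2 (Quinn): dept_id=2 -> matches Operations
  - employee 3 (Mia): dept_id=1 -> matches Legal
  - employee 4 (Bob): dept_id=NULL, no match -> dropped
  - employee 5 (Aaron): dept_id=4 -> matches Design
So 1 of 5 rows is dropped.

SQL:
SELECT a.name, b.name AS department
FROM employees a
INNER JOIN departments b ON a.dept_id = b.id

Result:
name  | department
------+-----------
Hank  | Design    
Quinn | Operations
Mia   | Legal     
Aaron | Design    


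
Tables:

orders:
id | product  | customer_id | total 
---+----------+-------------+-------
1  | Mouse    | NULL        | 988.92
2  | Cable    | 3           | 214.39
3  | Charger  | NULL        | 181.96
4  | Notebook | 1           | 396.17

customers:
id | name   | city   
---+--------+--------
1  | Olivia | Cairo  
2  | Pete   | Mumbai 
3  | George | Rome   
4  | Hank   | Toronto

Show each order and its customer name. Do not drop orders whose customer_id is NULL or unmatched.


LEFT JOIN keeps every row from orders (the left table); where customer_id has no match in customers, the customer columns become NULL. Walk through each order:
  - order 1 (Mouse): customer_id=NULL, no match -> kept with NULL
  - order 2 (Cable): customer_id=3 -> matches George
  - order 3 (Charger): customer_id=NULL, no match -> kept with NULL
  - order 4 (Notebook): customer_id=1 -> matches Olivia
All 4 rows appear; 2 have NULL customer.

SQL:
SELECT a.product, b.name AS customer
FROM orders a
LEFT JOIN customers b ON a.customer_id = b.id

Result:
product  | customer
---------+---------
Mouse    | NULL    
Cable    | George  
Charger  | NULL    
Notebook | Olivia  


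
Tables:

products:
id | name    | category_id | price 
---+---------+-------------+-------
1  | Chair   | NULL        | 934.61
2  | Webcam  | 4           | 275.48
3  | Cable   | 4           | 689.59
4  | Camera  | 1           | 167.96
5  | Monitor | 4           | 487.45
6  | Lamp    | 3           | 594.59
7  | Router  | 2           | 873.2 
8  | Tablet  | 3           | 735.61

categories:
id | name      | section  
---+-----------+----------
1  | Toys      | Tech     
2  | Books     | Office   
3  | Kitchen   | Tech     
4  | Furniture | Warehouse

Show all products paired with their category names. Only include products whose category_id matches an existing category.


INNER JOIN keeps only products rows whose category_id matches an id in categories. Walk through each product:
  - product 1 (Chair): category_id=NULL, no match -> dropped
  - product 2 (Webcam): category_id=4 -> matches Furniture
  - product 3 (Cable): category_id=4 -> matches Furniture
  - product 4 (Camera): category_id=1 -> matches Toys
  - product 5 (Monitor): category_id=4 -> matches Furniture
  - product 6 (Lamp): category_id=3 -> matches Kitchen
  - product 7 (Router): category_id=2 -> matches Books
  - product 8 (Tablet): category_id=3 -> matches Kitchen
So 1 of 8 rows is dropped.

SQL:
SELECT a.name, b.name AS category
FROM products a
INNER JOIN categories b ON a.category_id = b.id

Result:
name    | category 
--------+----------
Webcam  | Furniture
Cable   | Furniture
Camera  | Toys     
Monitor | Furniture
Lamp    | Kitchen  
Router  | Books    
Tablet  | Kitchen  
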